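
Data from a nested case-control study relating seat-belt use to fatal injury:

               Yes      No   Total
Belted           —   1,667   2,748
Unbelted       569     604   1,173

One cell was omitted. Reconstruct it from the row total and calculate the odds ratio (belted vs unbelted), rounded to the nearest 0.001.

0.688

The missing cell is in the exposed row: 2748 − 1667 = 1081.
So a = 1081, b = 1667, c = 569, d = 604.
OR = (a·d)/(b·c) = (1081 × 604) / (1667 × 569) = 652924 / 948523 = 0.68836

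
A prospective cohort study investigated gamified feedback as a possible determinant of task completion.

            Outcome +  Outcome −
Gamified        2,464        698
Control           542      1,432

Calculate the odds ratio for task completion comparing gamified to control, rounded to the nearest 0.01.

Cells: a = 2464, b = 698, c = 542, d = 1432.
OR = (a·d)/(b·c) = (2464 × 1432) / (698 × 542) = 3528448 / 378316 = 9.32672
The odds of task completion are about 9.33 times as high in the gamified group.

9.33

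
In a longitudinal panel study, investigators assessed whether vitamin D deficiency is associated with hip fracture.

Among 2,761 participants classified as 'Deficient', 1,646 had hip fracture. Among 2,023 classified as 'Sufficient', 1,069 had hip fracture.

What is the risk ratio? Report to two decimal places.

From the description: a = 1646, b = 1115, c = 1069, d = 954.
Risk in exposed = 1646/2761 = 0.59616; risk in unexposed = 1069/2023 = 0.52842.
RR = 0.59616 / 0.52842 = 1.12819
The risk among the exposed is 1.13 times that among the unexposed.

1.13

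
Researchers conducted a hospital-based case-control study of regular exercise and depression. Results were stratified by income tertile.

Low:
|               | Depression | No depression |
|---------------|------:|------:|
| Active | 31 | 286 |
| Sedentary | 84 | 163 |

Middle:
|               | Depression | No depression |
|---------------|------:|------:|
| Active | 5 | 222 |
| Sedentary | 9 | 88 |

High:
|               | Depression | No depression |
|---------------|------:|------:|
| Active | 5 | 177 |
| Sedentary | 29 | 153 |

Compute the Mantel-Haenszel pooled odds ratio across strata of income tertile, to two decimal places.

0.20

OR_MH = Σ(aᵢdᵢ/nᵢ) / Σ(bᵢcᵢ/nᵢ), where nᵢ is the stratum total.
Stratum 1 (Low): n = 564; a·d/n = 31·163/564 = 8.9592; b·c/n = 286·84/564 = 42.5957
Stratum 2 (Middle): n = 324; a·d/n = 5·88/324 = 1.3580; b·c/n = 222·9/324 = 6.1667
Stratum 3 (High): n = 364; a·d/n = 5·153/364 = 2.1016; b·c/n = 177·29/364 = 14.1016
OR_MH = (8.9592 + 1.3580 + 2.1016) / (42.5957 + 6.1667 + 14.1016) = 12.4189 / 62.8641 = 0.19755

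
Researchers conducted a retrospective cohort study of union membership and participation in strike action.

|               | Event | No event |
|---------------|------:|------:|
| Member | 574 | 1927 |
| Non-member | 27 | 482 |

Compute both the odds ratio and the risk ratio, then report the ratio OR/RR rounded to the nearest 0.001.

1.229

Cells: a = 574, b = 1927, c = 27, d = 482.
OR = (574·482)/(1927·27) = 276668/52029 = 5.31757
Risk in exposed = 574/2501 = 0.22951; risk in unexposed = 27/509 = 0.05305; RR = 4.32665
OR/RR = 5.31757 / 4.32665 = 1.22903
The outcome is not rare, so the OR lies further from 1 than the RR.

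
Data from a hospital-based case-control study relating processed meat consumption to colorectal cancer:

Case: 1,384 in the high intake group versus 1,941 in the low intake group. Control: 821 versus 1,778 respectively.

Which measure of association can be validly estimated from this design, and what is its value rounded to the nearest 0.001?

From the description: a = 1384, b = 821, c = 1941, d = 1778.
This is a hospital-based case-control study: participants were sampled on outcome status, so risks in the source population cannot be estimated directly — relative risk is not valid here. The odds ratio is the appropriate measure.
OR = (a·d)/(b·c) = (1384 × 1778) / (821 × 1941) = 2460752 / 1593561 = 1.54418

1.544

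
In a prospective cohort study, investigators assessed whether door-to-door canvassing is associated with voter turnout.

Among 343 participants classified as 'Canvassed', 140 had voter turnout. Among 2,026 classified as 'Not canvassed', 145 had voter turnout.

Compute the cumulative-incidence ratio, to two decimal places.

5.70

From the description: a = 140, b = 203, c = 145, d = 1881.
Risk in exposed = 140/343 = 0.40816; risk in unexposed = 145/2026 = 0.07157.
RR = 0.40816 / 0.07157 = 5.70303
The risk among the exposed is 5.70 times that among the unexposed.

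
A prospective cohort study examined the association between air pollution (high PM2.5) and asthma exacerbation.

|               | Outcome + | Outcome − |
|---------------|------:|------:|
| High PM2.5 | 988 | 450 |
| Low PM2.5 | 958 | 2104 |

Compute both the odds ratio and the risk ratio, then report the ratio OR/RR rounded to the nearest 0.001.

Cells: a = 988, b = 450, c = 958, d = 2104.
OR = (988·2104)/(450·958) = 2078752/431100 = 4.82197
Risk in exposed = 988/1438 = 0.68707; risk in unexposed = 958/3062 = 0.31287; RR = 2.19603
OR/RR = 4.82197 / 2.19603 = 2.19577
The outcome is not rare, so the OR lies further from 1 than the RR.

2.196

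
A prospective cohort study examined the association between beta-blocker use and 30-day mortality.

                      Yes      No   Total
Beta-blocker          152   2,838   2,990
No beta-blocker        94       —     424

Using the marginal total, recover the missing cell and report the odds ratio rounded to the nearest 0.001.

0.188

The missing cell is in the unexposed row: 424 − 94 = 330.
So a = 152, b = 2838, c = 94, d = 330.
OR = (a·d)/(b·c) = (152 × 330) / (2838 × 94) = 50160 / 266772 = 0.18803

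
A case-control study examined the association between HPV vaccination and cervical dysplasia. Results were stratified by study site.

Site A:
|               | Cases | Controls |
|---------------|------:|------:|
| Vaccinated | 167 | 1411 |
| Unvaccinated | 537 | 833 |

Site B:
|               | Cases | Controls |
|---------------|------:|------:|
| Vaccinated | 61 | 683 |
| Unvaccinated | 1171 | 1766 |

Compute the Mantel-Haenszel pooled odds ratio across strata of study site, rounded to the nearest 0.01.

0.16

OR_MH = Σ(aᵢdᵢ/nᵢ) / Σ(bᵢcᵢ/nᵢ), where nᵢ is the stratum total.
Stratum 1 (Site A): n = 2948; a·d/n = 167·833/2948 = 47.1883; b·c/n = 1411·537/2948 = 257.0241
Stratum 2 (Site B): n = 3681; a·d/n = 61·1766/3681 = 29.2654; b·c/n = 683·1171/3681 = 217.2760
OR_MH = (47.1883 + 29.2654) / (257.0241 + 217.2760) = 76.4537 / 474.3001 = 0.16119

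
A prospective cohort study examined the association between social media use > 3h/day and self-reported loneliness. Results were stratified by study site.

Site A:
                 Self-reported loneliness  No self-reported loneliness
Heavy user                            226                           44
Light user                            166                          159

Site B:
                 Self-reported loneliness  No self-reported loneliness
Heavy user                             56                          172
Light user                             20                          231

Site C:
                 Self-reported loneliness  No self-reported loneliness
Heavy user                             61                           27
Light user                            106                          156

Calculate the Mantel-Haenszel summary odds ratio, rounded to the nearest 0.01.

OR_MH = Σ(aᵢdᵢ/nᵢ) / Σ(bᵢcᵢ/nᵢ), where nᵢ is the stratum total.
Stratum 1 (Site A): n = 595; a·d/n = 226·159/595 = 60.3933; b·c/n = 44·166/595 = 12.2756
Stratum 2 (Site B): n = 479; a·d/n = 56·231/479 = 27.0063; b·c/n = 172·20/479 = 7.1816
Stratum 3 (Site C): n = 350; a·d/n = 61·156/350 = 27.1886; b·c/n = 27·106/350 = 8.1771
OR_MH = (60.3933 + 27.0063 + 27.1886) / (12.2756 + 7.1816 + 8.1771) = 114.5881 / 27.6344 = 4.14657

4.15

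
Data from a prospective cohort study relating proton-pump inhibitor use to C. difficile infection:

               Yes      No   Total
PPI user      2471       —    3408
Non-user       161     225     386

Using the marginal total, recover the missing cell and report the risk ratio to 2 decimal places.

1.74

The missing cell is in the exposed row: 3408 − 2471 = 937.
So a = 2471, b = 937, c = 161, d = 225.
RR = [a/(a+b)] / [c/(c+d)] = (2471/3408) / (161/386) = 0.72506/0.41710 = 1.73834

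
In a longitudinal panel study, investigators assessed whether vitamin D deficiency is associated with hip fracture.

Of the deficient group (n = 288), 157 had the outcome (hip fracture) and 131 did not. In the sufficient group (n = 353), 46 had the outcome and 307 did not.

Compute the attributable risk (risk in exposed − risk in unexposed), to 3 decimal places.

From the description: a = 157, b = 131, c = 46, d = 307.
Risk in exposed = 157/288 = 0.545139; risk in unexposed = 46/353 = 0.130312.
Risk difference = 0.545139 − 0.130312 = 0.414827

0.415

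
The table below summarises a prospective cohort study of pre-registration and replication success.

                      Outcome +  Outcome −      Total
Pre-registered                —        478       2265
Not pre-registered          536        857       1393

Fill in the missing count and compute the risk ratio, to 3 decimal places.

2.050

The missing cell is in the exposed row: 2265 − 478 = 1787.
So a = 1787, b = 478, c = 536, d = 857.
RR = [a/(a+b)] / [c/(c+d)] = (1787/2265) / (536/1393) = 0.78896/0.38478 = 2.05042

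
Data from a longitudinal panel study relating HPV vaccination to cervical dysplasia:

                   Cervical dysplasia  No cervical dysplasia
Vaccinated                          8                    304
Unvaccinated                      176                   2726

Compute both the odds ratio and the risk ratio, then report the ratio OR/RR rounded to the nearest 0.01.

Cells: a = 8, b = 304, c = 176, d = 2726.
OR = (8·2726)/(304·176) = 21808/53504 = 0.40760
Risk in exposed = 8/312 = 0.02564; risk in unexposed = 176/2902 = 0.06065; RR = 0.42279
OR/RR = 0.40760 / 0.42279 = 0.96407
The outcome is rare in both groups, so OR ≈ RR (ratio near 1).

0.96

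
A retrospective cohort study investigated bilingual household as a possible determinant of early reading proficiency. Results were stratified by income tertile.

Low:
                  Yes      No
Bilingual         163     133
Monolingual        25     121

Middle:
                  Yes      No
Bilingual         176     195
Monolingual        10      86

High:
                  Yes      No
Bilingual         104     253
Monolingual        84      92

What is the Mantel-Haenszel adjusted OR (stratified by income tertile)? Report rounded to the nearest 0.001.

OR_MH = Σ(aᵢdᵢ/nᵢ) / Σ(bᵢcᵢ/nᵢ), where nᵢ is the stratum total.
Stratum 1 (Low): n = 442; a·d/n = 163·121/442 = 44.6222; b·c/n = 133·25/442 = 7.5226
Stratum 2 (Middle): n = 467; a·d/n = 176·86/467 = 32.4111; b·c/n = 195·10/467 = 4.1756
Stratum 3 (High): n = 533; a·d/n = 104·92/533 = 17.9512; b·c/n = 253·84/533 = 39.8724
OR_MH = (44.6222 + 32.4111 + 17.9512) / (7.5226 + 4.1756 + 39.8724) = 94.9845 / 51.5706 = 1.84183

1.842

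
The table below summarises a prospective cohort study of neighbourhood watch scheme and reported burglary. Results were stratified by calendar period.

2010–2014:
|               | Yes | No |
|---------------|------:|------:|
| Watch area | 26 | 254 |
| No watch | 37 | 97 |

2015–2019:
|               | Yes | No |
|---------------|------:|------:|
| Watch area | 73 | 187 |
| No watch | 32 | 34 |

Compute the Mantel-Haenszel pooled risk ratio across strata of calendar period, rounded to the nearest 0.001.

0.459

RR_MH = Σ(aᵢ·n₀ᵢ/nᵢ) / Σ(cᵢ·n₁ᵢ/nᵢ), with n₁ᵢ = aᵢ+bᵢ (exposed), n₀ᵢ = cᵢ+dᵢ (unexposed), nᵢ = n₁ᵢ+n₀ᵢ.
Stratum 1 (2010–2014): n₁ = 280, n₀ = 134, n = 414; a·n₀/n = 26·134/414 = 8.4155; c·n₁/n = 37·280/414 = 25.0242
Stratum 2 (2015–2019): n₁ = 260, n₀ = 66, n = 326; a·n₀/n = 73·66/326 = 14.7791; c·n₁/n = 32·260/326 = 25.5215
RR_MH = (8.4155 + 14.7791) / (25.0242 + 25.5215) = 23.1946 / 50.5456 = 0.45888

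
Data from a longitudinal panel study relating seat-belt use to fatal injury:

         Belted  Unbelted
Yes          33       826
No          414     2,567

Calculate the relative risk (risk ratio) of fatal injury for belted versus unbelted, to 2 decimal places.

Reading the table with exposure as columns: a = 33 (Belted, case), b = 414 (Belted, non-case), c = 826 (Unbelted, case), d = 2567.
Risk in exposed = 33/447 = 0.07383; risk in unexposed = 826/3393 = 0.24344.
RR = 0.07383 / 0.24344 = 0.30326
The risk is 70% lower among the exposed than among the unexposed.

0.30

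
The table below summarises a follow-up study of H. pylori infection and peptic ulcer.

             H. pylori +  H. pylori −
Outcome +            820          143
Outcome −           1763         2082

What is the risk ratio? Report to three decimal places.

Reading the table with exposure as columns: a = 820 (H. pylori +, case), b = 1763 (H. pylori +, non-case), c = 143 (H. pylori −, case), d = 2082.
Risk in exposed = 820/2583 = 0.31746; risk in unexposed = 143/2225 = 0.06427.
RR = 0.31746 / 0.06427 = 4.93950
The risk among the exposed is 4.94 times that among the unexposed.

4.940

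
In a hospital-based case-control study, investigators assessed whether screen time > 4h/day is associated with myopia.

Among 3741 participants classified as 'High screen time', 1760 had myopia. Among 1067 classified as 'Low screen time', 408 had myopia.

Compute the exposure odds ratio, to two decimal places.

From the description: a = 1760, b = 1981, c = 408, d = 659.
OR = (a·d)/(b·c) = (1760 × 659) / (1981 × 408) = 1159840 / 808248 = 1.43501
The odds of myopia are about 1.44 times as high in the high screen time group.

1.44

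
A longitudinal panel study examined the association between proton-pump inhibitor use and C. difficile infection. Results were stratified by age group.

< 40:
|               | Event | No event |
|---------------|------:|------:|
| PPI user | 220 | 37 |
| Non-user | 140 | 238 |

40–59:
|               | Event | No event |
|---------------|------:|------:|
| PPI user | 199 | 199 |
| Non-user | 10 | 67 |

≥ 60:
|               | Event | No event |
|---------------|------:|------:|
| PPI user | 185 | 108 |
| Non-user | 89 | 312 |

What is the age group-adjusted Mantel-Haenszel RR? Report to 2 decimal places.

2.63

RR_MH = Σ(aᵢ·n₀ᵢ/nᵢ) / Σ(cᵢ·n₁ᵢ/nᵢ), with n₁ᵢ = aᵢ+bᵢ (exposed), n₀ᵢ = cᵢ+dᵢ (unexposed), nᵢ = n₁ᵢ+n₀ᵢ.
Stratum 1 (< 40): n₁ = 257, n₀ = 378, n = 635; a·n₀/n = 220·378/635 = 130.9606; c·n₁/n = 140·257/635 = 56.6614
Stratum 2 (40–59): n₁ = 398, n₀ = 77, n = 475; a·n₀/n = 199·77/475 = 32.2589; c·n₁/n = 10·398/475 = 8.3789
Stratum 3 (≥ 60): n₁ = 293, n₀ = 401, n = 694; a·n₀/n = 185·401/694 = 106.8948; c·n₁/n = 89·293/694 = 37.5749
RR_MH = (130.9606 + 32.2589 + 106.8948) / (56.6614 + 8.3789 + 37.5749) = 270.1144 / 102.6153 = 2.63230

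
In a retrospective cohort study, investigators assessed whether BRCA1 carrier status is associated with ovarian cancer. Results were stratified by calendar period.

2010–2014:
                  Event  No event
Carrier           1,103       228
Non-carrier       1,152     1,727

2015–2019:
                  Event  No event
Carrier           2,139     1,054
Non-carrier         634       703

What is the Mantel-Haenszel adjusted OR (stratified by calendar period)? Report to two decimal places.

3.74

OR_MH = Σ(aᵢdᵢ/nᵢ) / Σ(bᵢcᵢ/nᵢ), where nᵢ is the stratum total.
Stratum 1 (2010–2014): n = 4210; a·d/n = 1103·1727/4210 = 452.4658; b·c/n = 228·1152/4210 = 62.3886
Stratum 2 (2015–2019): n = 4530; a·d/n = 2139·703/4530 = 331.9464; b·c/n = 1054·634/4530 = 147.5135
OR_MH = (452.4658 + 331.9464) / (62.3886 + 147.5135) = 784.4122 / 209.9021 = 3.73704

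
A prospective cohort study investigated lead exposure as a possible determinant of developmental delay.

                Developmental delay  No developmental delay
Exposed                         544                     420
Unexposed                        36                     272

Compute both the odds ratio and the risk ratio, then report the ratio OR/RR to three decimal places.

Cells: a = 544, b = 420, c = 36, d = 272.
OR = (544·272)/(420·36) = 147968/15120 = 9.78624
Risk in exposed = 544/964 = 0.56432; risk in unexposed = 36/308 = 0.11688; RR = 4.82803
OR/RR = 9.78624 / 4.82803 = 2.02696
The outcome is not rare, so the OR lies further from 1 than the RR.

2.027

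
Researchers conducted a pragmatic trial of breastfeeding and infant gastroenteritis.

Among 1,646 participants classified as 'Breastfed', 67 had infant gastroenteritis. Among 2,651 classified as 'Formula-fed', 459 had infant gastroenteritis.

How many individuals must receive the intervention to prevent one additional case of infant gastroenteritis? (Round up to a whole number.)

Risk in treated group = 67/1646 = 0.04070; risk in control = 459/2651 = 0.17314.
Absolute risk reduction = 0.17314 − 0.04070 = 0.13244
NNT = 1 / ARR = 1 / 0.13244 = 7.551 → round up → 8

8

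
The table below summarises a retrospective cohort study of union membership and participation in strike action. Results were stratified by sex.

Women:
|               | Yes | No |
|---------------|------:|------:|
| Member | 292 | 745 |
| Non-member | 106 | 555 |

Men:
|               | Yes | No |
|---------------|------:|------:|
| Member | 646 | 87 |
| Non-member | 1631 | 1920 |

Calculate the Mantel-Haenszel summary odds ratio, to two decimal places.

OR_MH = Σ(aᵢdᵢ/nᵢ) / Σ(bᵢcᵢ/nᵢ), where nᵢ is the stratum total.
Stratum 1 (Women): n = 1698; a·d/n = 292·555/1698 = 95.4417; b·c/n = 745·106/1698 = 46.5077
Stratum 2 (Men): n = 4284; a·d/n = 646·1920/4284 = 289.5238; b·c/n = 87·1631/4284 = 33.1225
OR_MH = (95.4417 + 289.5238) / (46.5077 + 33.1225) = 384.9655 / 79.6302 = 4.83442

4.83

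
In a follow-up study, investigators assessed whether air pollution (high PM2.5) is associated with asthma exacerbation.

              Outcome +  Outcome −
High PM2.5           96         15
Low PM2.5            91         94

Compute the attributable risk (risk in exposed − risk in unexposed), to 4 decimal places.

0.3730

Cells: a = 96, b = 15, c = 91, d = 94.
Risk in exposed = 96/111 = 0.864865; risk in unexposed = 91/185 = 0.491892.
Risk difference = 0.864865 − 0.491892 = 0.372973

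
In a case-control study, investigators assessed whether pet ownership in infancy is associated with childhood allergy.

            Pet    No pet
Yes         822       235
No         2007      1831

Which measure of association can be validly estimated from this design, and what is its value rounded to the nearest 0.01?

Reading the table with exposure as columns: a = 822 (Pet, case), b = 2007 (Pet, non-case), c = 235 (No pet, case), d = 1831.
This is a case-control study: participants were sampled on outcome status, so risks in the source population cannot be estimated directly — relative risk is not valid here. The odds ratio is the appropriate measure.
OR = (a·d)/(b·c) = (822 × 1831) / (2007 × 235) = 1505082 / 471645 = 3.19113

3.19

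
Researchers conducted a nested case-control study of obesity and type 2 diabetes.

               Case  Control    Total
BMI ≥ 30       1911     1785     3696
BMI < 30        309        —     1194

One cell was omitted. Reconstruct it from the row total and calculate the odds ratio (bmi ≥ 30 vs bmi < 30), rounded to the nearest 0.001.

3.066

The missing cell is in the unexposed row: 1194 − 309 = 885.
So a = 1911, b = 1785, c = 309, d = 885.
OR = (a·d)/(b·c) = (1911 × 885) / (1785 × 309) = 1691235 / 551565 = 3.06625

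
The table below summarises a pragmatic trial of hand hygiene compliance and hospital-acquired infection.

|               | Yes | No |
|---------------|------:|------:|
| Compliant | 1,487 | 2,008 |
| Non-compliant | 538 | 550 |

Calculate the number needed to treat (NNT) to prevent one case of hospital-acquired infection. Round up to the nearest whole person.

15

Risk in treated group = 1487/3495 = 0.42546; risk in control = 538/1088 = 0.49449.
Absolute risk reduction = 0.49449 − 0.42546 = 0.06902
NNT = 1 / ARR = 1 / 0.06902 = 14.488 → round up → 15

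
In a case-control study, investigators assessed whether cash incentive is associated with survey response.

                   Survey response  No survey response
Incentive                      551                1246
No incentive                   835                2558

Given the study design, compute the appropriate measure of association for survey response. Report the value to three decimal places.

1.355

Cells: a = 551, b = 1246, c = 835, d = 2558.
This is a case-control study: participants were sampled on outcome status, so risks in the source population cannot be estimated directly — relative risk is not valid here. The odds ratio is the appropriate measure.
OR = (a·d)/(b·c) = (551 × 2558) / (1246 × 835) = 1409458 / 1040410 = 1.35471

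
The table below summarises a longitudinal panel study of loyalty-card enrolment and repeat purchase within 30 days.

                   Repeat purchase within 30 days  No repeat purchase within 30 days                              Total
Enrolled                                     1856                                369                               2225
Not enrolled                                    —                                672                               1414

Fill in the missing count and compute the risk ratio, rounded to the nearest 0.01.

The missing cell is in the unexposed row: 1414 − 672 = 742.
So a = 1856, b = 369, c = 742, d = 672.
RR = [a/(a+b)] / [c/(c+d)] = (1856/2225) / (742/1414) = 0.83416/0.52475 = 1.58962

1.59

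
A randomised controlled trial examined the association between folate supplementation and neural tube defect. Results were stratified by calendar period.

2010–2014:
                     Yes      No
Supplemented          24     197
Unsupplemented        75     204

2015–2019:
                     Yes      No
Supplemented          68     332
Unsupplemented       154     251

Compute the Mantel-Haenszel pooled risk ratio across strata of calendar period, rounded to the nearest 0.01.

RR_MH = Σ(aᵢ·n₀ᵢ/nᵢ) / Σ(cᵢ·n₁ᵢ/nᵢ), with n₁ᵢ = aᵢ+bᵢ (exposed), n₀ᵢ = cᵢ+dᵢ (unexposed), nᵢ = n₁ᵢ+n₀ᵢ.
Stratum 1 (2010–2014): n₁ = 221, n₀ = 279, n = 500; a·n₀/n = 24·279/500 = 13.3920; c·n₁/n = 75·221/500 = 33.1500
Stratum 2 (2015–2019): n₁ = 400, n₀ = 405, n = 805; a·n₀/n = 68·405/805 = 34.2112; c·n₁/n = 154·400/805 = 76.5217
RR_MH = (13.3920 + 34.2112) / (33.1500 + 76.5217) = 47.6032 / 109.6717 = 0.43405

0.43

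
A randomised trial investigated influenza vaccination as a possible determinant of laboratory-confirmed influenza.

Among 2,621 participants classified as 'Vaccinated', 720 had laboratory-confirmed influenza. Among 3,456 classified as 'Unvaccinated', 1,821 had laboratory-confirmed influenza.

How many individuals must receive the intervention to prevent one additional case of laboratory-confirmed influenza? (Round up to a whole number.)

Risk in treated group = 720/2621 = 0.27470; risk in control = 1821/3456 = 0.52691.
Absolute risk reduction = 0.52691 − 0.27470 = 0.25221
NNT = 1 / ARR = 1 / 0.25221 = 3.965 → round up → 4

4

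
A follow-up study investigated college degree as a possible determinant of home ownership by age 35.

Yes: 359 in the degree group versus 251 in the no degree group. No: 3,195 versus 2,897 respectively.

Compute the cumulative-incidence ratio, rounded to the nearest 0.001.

1.267

From the description: a = 359, b = 3195, c = 251, d = 2897.
Risk in exposed = 359/3554 = 0.10101; risk in unexposed = 251/3148 = 0.07973.
RR = 0.10101 / 0.07973 = 1.26689
The risk among the exposed is 1.27 times that among the unexposed.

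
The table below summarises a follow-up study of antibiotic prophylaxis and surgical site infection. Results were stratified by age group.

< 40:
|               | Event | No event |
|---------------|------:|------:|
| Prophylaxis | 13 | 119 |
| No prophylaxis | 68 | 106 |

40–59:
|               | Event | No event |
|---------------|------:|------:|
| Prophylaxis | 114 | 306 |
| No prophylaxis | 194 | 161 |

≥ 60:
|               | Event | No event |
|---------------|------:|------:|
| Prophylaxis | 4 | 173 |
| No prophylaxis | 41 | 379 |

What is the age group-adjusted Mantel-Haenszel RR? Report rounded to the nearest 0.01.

0.43

RR_MH = Σ(aᵢ·n₀ᵢ/nᵢ) / Σ(cᵢ·n₁ᵢ/nᵢ), with n₁ᵢ = aᵢ+bᵢ (exposed), n₀ᵢ = cᵢ+dᵢ (unexposed), nᵢ = n₁ᵢ+n₀ᵢ.
Stratum 1 (< 40): n₁ = 132, n₀ = 174, n = 306; a·n₀/n = 13·174/306 = 7.3922; c·n₁/n = 68·132/306 = 29.3333
Stratum 2 (40–59): n₁ = 420, n₀ = 355, n = 775; a·n₀/n = 114·355/775 = 52.2194; c·n₁/n = 194·420/775 = 105.1355
Stratum 3 (≥ 60): n₁ = 177, n₀ = 420, n = 597; a·n₀/n = 4·420/597 = 2.8141; c·n₁/n = 41·177/597 = 12.1558
RR_MH = (7.3922 + 52.2194 + 2.8141) / (29.3333 + 105.1355 + 12.1558) = 62.4256 / 146.6246 = 0.42575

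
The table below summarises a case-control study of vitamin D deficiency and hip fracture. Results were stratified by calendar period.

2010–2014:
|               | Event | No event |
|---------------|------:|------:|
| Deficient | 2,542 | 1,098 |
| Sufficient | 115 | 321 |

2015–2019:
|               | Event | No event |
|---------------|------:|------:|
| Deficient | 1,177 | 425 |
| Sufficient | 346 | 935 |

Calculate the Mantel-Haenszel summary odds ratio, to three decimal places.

OR_MH = Σ(aᵢdᵢ/nᵢ) / Σ(bᵢcᵢ/nᵢ), where nᵢ is the stratum total.
Stratum 1 (2010–2014): n = 4076; a·d/n = 2542·321/4076 = 200.1919; b·c/n = 1098·115/4076 = 30.9789
Stratum 2 (2015–2019): n = 2883; a·d/n = 1177·935/2883 = 381.7187; b·c/n = 425·346/2883 = 51.0059
OR_MH = (200.1919 + 381.7187) / (30.9789 + 51.0059) = 581.9106 / 81.9848 = 7.09779

7.098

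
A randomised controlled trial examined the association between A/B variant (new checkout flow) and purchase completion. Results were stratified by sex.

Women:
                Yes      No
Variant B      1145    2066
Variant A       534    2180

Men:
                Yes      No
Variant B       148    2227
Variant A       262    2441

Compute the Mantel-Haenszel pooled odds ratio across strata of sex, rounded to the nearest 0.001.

OR_MH = Σ(aᵢdᵢ/nᵢ) / Σ(bᵢcᵢ/nᵢ), where nᵢ is the stratum total.
Stratum 1 (Women): n = 5925; a·d/n = 1145·2180/5925 = 421.2827; b·c/n = 2066·534/5925 = 186.2015
Stratum 2 (Men): n = 5078; a·d/n = 148·2441/5078 = 71.1438; b·c/n = 2227·262/5078 = 114.9023
OR_MH = (421.2827 + 71.1438) / (186.2015 + 114.9023) = 492.4265 / 301.1038 = 1.63540

1.635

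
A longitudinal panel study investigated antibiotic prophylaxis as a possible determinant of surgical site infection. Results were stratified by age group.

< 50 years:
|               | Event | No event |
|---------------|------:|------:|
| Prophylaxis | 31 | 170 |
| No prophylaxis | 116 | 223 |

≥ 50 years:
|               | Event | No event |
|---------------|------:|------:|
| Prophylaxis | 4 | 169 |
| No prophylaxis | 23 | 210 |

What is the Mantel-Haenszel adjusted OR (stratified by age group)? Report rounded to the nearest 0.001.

0.323

OR_MH = Σ(aᵢdᵢ/nᵢ) / Σ(bᵢcᵢ/nᵢ), where nᵢ is the stratum total.
Stratum 1 (< 50 years): n = 540; a·d/n = 31·223/540 = 12.8019; b·c/n = 170·116/540 = 36.5185
Stratum 2 (≥ 50 years): n = 406; a·d/n = 4·210/406 = 2.0690; b·c/n = 169·23/406 = 9.5739
OR_MH = (12.8019 + 2.0690) / (36.5185 + 9.5739) = 14.8708 / 46.0924 = 0.32263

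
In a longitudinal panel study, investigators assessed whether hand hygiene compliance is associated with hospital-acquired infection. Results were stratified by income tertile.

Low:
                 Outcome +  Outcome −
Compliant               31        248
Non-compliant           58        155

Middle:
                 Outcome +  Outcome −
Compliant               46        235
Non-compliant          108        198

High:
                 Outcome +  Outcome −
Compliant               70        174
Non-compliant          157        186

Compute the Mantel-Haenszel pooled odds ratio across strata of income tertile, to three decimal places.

0.399

OR_MH = Σ(aᵢdᵢ/nᵢ) / Σ(bᵢcᵢ/nᵢ), where nᵢ is the stratum total.
Stratum 1 (Low): n = 492; a·d/n = 31·155/492 = 9.7663; b·c/n = 248·58/492 = 29.2358
Stratum 2 (Middle): n = 587; a·d/n = 46·198/587 = 15.5162; b·c/n = 235·108/587 = 43.2368
Stratum 3 (High): n = 587; a·d/n = 70·186/587 = 22.1806; b·c/n = 174·157/587 = 46.5383
OR_MH = (9.7663 + 15.5162 + 22.1806) / (29.2358 + 43.2368 + 46.5383) = 47.4630 / 119.0109 = 0.39881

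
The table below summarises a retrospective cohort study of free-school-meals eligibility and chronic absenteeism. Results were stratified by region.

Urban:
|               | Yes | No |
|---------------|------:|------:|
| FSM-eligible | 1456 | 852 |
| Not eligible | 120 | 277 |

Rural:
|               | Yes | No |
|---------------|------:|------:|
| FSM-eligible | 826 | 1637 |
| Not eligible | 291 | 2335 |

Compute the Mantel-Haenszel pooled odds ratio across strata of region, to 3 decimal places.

4.019

OR_MH = Σ(aᵢdᵢ/nᵢ) / Σ(bᵢcᵢ/nᵢ), where nᵢ is the stratum total.
Stratum 1 (Urban): n = 2705; a·d/n = 1456·277/2705 = 149.0987; b·c/n = 852·120/2705 = 37.7967
Stratum 2 (Rural): n = 5089; a·d/n = 826·2335/5089 = 378.9959; b·c/n = 1637·291/5089 = 93.6072
OR_MH = (149.0987 + 378.9959) / (37.7967 + 93.6072) = 528.0946 / 131.4039 = 4.01887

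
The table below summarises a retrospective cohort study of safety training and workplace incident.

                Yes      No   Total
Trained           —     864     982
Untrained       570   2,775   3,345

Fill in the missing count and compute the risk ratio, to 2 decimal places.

The missing cell is in the exposed row: 982 − 864 = 118.
So a = 118, b = 864, c = 570, d = 2775.
RR = [a/(a+b)] / [c/(c+d)] = (118/982) / (570/3345) = 0.12016/0.17040 = 0.70517

0.71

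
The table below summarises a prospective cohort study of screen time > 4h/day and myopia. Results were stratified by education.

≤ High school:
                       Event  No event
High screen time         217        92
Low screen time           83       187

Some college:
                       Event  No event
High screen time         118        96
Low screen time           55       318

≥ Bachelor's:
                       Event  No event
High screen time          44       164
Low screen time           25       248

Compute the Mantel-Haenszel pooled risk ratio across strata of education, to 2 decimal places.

RR_MH = Σ(aᵢ·n₀ᵢ/nᵢ) / Σ(cᵢ·n₁ᵢ/nᵢ), with n₁ᵢ = aᵢ+bᵢ (exposed), n₀ᵢ = cᵢ+dᵢ (unexposed), nᵢ = n₁ᵢ+n₀ᵢ.
Stratum 1 (≤ High school): n₁ = 309, n₀ = 270, n = 579; a·n₀/n = 217·270/579 = 101.1917; c·n₁/n = 83·309/579 = 44.2953
Stratum 2 (Some college): n₁ = 214, n₀ = 373, n = 587; a·n₀/n = 118·373/587 = 74.9813; c·n₁/n = 55·214/587 = 20.0511
Stratum 3 (≥ Bachelor's): n₁ = 208, n₀ = 273, n = 481; a·n₀/n = 44·273/481 = 24.9730; c·n₁/n = 25·208/481 = 10.8108
RR_MH = (101.1917 + 74.9813 + 24.9730) / (44.2953 + 20.0511 + 10.8108) = 201.1459 / 75.1573 = 2.67633

2.68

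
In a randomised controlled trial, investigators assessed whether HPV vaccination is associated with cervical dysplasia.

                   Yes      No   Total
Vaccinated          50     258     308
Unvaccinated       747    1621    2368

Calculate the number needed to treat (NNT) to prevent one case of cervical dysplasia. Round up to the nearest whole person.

Risk in treated group = 50/308 = 0.16234; risk in control = 747/2368 = 0.31546.
Absolute risk reduction = 0.31546 − 0.16234 = 0.15312
NNT = 1 / ARR = 1 / 0.15312 = 6.531 → round up → 7

7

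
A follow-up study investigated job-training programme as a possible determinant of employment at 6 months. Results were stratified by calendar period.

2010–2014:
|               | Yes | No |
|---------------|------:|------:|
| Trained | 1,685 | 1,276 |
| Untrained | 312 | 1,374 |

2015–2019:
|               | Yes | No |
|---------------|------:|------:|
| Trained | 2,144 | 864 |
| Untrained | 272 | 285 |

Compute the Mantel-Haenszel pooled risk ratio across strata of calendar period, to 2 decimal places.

2.21

RR_MH = Σ(aᵢ·n₀ᵢ/nᵢ) / Σ(cᵢ·n₁ᵢ/nᵢ), with n₁ᵢ = aᵢ+bᵢ (exposed), n₀ᵢ = cᵢ+dᵢ (unexposed), nᵢ = n₁ᵢ+n₀ᵢ.
Stratum 1 (2010–2014): n₁ = 2961, n₀ = 1686, n = 4647; a·n₀/n = 1685·1686/4647 = 611.3428; c·n₁/n = 312·2961/4647 = 198.8018
Stratum 2 (2015–2019): n₁ = 3008, n₀ = 557, n = 3565; a·n₀/n = 2144·557/3565 = 334.9812; c·n₁/n = 272·3008/3565 = 229.5024
RR_MH = (611.3428 + 334.9812) / (198.8018 + 229.5024) = 946.3240 / 428.3042 = 2.20947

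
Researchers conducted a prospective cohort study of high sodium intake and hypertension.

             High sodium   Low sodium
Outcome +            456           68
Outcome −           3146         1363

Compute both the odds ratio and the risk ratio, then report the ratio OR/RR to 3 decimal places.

Reading the table with exposure as columns: a = 456 (High sodium, case), b = 3146 (High sodium, non-case), c = 68 (Low sodium, case), d = 1363.
OR = (456·1363)/(3146·68) = 621528/213928 = 2.90531
Risk in exposed = 456/3602 = 0.12660; risk in unexposed = 68/1431 = 0.04752; RR = 2.66411
OR/RR = 2.90531 / 2.66411 = 1.09054
The outcome is not rare, so the OR lies further from 1 than the RR.

1.091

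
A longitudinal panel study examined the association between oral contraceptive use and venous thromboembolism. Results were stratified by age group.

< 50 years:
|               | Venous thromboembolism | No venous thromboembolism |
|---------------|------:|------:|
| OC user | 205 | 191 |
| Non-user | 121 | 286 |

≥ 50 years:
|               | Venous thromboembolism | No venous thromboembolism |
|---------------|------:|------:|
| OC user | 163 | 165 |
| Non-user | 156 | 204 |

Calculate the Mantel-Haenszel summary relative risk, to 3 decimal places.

RR_MH = Σ(aᵢ·n₀ᵢ/nᵢ) / Σ(cᵢ·n₁ᵢ/nᵢ), with n₁ᵢ = aᵢ+bᵢ (exposed), n₀ᵢ = cᵢ+dᵢ (unexposed), nᵢ = n₁ᵢ+n₀ᵢ.
Stratum 1 (< 50 years): n₁ = 396, n₀ = 407, n = 803; a·n₀/n = 205·407/803 = 103.9041; c·n₁/n = 121·396/803 = 59.6712
Stratum 2 (≥ 50 years): n₁ = 328, n₀ = 360, n = 688; a·n₀/n = 163·360/688 = 85.2907; c·n₁/n = 156·328/688 = 74.3721
RR_MH = (103.9041 + 85.2907) / (59.6712 + 74.3721) = 189.1948 / 134.0433 = 1.41145

1.411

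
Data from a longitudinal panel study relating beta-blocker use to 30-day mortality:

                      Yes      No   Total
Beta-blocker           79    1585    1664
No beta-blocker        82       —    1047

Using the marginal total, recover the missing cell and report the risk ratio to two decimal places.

0.61

The missing cell is in the unexposed row: 1047 − 82 = 965.
So a = 79, b = 1585, c = 82, d = 965.
RR = [a/(a+b)] / [c/(c+d)] = (79/1664) / (82/1047) = 0.04748/0.07832 = 0.60619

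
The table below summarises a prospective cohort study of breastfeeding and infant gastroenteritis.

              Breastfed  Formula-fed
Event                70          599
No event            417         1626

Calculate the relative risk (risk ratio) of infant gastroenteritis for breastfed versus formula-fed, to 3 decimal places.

Reading the table with exposure as columns: a = 70 (Breastfed, case), b = 417 (Breastfed, non-case), c = 599 (Formula-fed, case), d = 1626.
Risk in exposed = 70/487 = 0.14374; risk in unexposed = 599/2225 = 0.26921.
RR = 0.14374 / 0.26921 = 0.53392
The risk is 47% lower among the exposed than among the unexposed.

0.534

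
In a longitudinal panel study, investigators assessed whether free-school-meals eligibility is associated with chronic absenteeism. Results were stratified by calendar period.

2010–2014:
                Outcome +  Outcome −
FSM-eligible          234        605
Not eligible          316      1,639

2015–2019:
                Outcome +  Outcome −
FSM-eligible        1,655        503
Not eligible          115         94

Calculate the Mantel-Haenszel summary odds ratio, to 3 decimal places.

OR_MH = Σ(aᵢdᵢ/nᵢ) / Σ(bᵢcᵢ/nᵢ), where nᵢ is the stratum total.
Stratum 1 (2010–2014): n = 2794; a·d/n = 234·1639/2794 = 137.2677; b·c/n = 605·316/2794 = 68.4252
Stratum 2 (2015–2019): n = 2367; a·d/n = 1655·94/2367 = 65.7245; b·c/n = 503·115/2367 = 24.4381
OR_MH = (137.2677 + 65.7245) / (68.4252 + 24.4381) = 202.9923 / 92.8633 = 2.18593

2.186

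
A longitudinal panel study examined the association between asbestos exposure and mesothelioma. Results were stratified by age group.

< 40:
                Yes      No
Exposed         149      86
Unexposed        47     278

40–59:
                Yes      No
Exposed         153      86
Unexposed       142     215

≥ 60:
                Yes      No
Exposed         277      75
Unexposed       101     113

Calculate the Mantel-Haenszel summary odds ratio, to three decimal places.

4.489

OR_MH = Σ(aᵢdᵢ/nᵢ) / Σ(bᵢcᵢ/nᵢ), where nᵢ is the stratum total.
Stratum 1 (< 40): n = 560; a·d/n = 149·278/560 = 73.9679; b·c/n = 86·47/560 = 7.2179
Stratum 2 (40–59): n = 596; a·d/n = 153·215/596 = 55.1930; b·c/n = 86·142/596 = 20.4899
Stratum 3 (≥ 60): n = 566; a·d/n = 277·113/566 = 55.3021; b·c/n = 75·101/566 = 13.3834
OR_MH = (73.9679 + 55.1930 + 55.3021) / (7.2179 + 20.4899 + 13.3834) = 184.4629 / 41.0912 = 4.48911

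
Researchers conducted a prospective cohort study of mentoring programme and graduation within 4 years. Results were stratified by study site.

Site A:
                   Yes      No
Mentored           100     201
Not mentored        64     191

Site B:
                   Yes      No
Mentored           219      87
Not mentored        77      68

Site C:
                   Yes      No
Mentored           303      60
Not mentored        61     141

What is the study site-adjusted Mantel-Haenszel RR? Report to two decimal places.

1.78

RR_MH = Σ(aᵢ·n₀ᵢ/nᵢ) / Σ(cᵢ·n₁ᵢ/nᵢ), with n₁ᵢ = aᵢ+bᵢ (exposed), n₀ᵢ = cᵢ+dᵢ (unexposed), nᵢ = n₁ᵢ+n₀ᵢ.
Stratum 1 (Site A): n₁ = 301, n₀ = 255, n = 556; a·n₀/n = 100·255/556 = 45.8633; c·n₁/n = 64·301/556 = 34.6475
Stratum 2 (Site B): n₁ = 306, n₀ = 145, n = 451; a·n₀/n = 219·145/451 = 70.4102; c·n₁/n = 77·306/451 = 52.2439
Stratum 3 (Site C): n₁ = 363, n₀ = 202, n = 565; a·n₀/n = 303·202/565 = 108.3292; c·n₁/n = 61·363/565 = 39.1912
RR_MH = (45.8633 + 70.4102 + 108.3292) / (34.6475 + 52.2439 + 39.1912) = 224.6027 / 126.0825 = 1.78139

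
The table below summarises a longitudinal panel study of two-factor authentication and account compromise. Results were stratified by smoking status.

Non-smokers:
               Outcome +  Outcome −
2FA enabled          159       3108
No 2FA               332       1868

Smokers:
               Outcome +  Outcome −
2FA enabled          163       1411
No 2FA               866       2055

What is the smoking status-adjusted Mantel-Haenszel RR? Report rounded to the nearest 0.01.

RR_MH = Σ(aᵢ·n₀ᵢ/nᵢ) / Σ(cᵢ·n₁ᵢ/nᵢ), with n₁ᵢ = aᵢ+bᵢ (exposed), n₀ᵢ = cᵢ+dᵢ (unexposed), nᵢ = n₁ᵢ+n₀ᵢ.
Stratum 1 (Non-smokers): n₁ = 3267, n₀ = 2200, n = 5467; a·n₀/n = 159·2200/5467 = 63.9839; c·n₁/n = 332·3267/5467 = 198.3984
Stratum 2 (Smokers): n₁ = 1574, n₀ = 2921, n = 4495; a·n₀/n = 163·2921/4495 = 105.9228; c·n₁/n = 866·1574/4495 = 303.2445
RR_MH = (63.9839 + 105.9228) / (198.3984 + 303.2445) = 169.9067 / 501.6429 = 0.33870

0.34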